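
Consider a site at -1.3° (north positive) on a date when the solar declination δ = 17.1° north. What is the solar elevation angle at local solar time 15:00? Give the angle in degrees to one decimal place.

Hour angle H = 15° × (15 − 12) = 45.00°.
cos θ_z = sin φ sin δ + cos φ cos δ cos H = (-0.0227)(0.2940) + (0.9997)(0.9558)(0.7071) = 0.6690.
θ_z = arccos(0.6690) = 48.01°, so the elevation is 90° − 48.01° = 41.99°.

42.0°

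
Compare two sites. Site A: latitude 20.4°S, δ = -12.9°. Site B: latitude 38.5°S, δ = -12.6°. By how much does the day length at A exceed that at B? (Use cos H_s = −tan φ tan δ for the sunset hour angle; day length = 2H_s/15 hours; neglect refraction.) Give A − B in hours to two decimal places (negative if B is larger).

A: H_s = arccos(−tan -20.4° · tan -12.9°) = 94.89°, so 2H_s/15 = 12.6520 h.
B: H_s = arccos(−tan -38.5° · tan -12.6°) = 100.24°, so 2H_s/15 = 13.3653 h.
A − B = 12.6520 − 13.3653 = -0.7133 h.

-0.71 h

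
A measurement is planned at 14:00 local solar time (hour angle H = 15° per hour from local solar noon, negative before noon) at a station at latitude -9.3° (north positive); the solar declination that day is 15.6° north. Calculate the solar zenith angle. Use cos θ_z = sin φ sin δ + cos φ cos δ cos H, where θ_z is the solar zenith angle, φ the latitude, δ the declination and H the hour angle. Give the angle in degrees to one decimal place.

Hour angle H = 15° × (14 − 12) = 30.00°.
cos θ_z = sin φ sin δ + cos φ cos δ cos H = (-0.1616)(0.2689) + (0.9869)(0.9632)(0.8660) = 0.7797.
θ_z = arccos(0.7797) = 38.77°.

38.8°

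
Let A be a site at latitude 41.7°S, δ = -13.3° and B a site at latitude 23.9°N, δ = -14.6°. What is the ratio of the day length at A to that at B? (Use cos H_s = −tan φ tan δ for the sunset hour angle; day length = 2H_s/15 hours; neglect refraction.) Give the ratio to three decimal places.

1.225

A: H_s = arccos(−tan -41.7° · tan -13.3°) = 102.16°, so 2H_s/15 = 13.6213 h.
B: H_s = arccos(−tan 23.9° · tan -14.6°) = 83.37°, so 2H_s/15 = 11.1160 h.
Ratio A/B = 13.6213 / 11.1160 = 1.2254.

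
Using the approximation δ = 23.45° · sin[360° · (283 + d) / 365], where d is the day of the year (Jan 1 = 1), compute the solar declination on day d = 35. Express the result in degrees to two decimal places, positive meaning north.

360 × (283 + 35) / 365 = 313.644°; sin(313.644°) = -0.7236.
δ = 23.45 × -0.7236 = -16.968° ≈ -16.97°.

-16.97°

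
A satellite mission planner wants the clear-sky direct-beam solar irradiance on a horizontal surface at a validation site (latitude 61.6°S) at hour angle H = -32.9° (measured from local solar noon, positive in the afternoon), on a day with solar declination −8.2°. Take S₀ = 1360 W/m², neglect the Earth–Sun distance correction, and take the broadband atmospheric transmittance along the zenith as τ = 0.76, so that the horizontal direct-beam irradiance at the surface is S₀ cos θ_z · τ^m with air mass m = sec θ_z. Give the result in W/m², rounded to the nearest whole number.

cos θ_z = sin φ sin δ + cos φ cos δ cos H = (-0.8796)(-0.1426) + (0.4756)(0.9898)(0.8396) = 0.5207.
Air mass m = 1/cos θ_z = 1/0.5207 = 1.920; τ^m = 0.76^1.920 = 0.5904.
Surface direct beam = 1360 × 0.5207 × 0.5904 = 418.09 W/m².

418 W/m²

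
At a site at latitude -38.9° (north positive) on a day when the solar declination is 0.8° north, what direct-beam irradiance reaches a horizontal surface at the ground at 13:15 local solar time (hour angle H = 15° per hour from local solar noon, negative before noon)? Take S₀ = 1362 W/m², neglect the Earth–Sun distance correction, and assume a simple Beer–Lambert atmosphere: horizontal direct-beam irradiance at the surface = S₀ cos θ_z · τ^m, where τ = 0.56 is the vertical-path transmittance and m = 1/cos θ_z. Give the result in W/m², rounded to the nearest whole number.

Hour angle H = 15° × (13.25 − 12) = 18.75°.
With φ = -38.9°, δ = 0.8°, H = 18.75°: sin φ sin δ = -0.0088, cos φ cos δ cos H = 0.7369, so cos θ_z = 0.7281.
Air mass m = 1/cos θ_z = 1/0.7281 = 1.373; τ^m = 0.56^1.373 = 0.4511.
Surface direct beam = 1362 × 0.7281 × 0.4511 = 447.34 W/m².

447 W/m²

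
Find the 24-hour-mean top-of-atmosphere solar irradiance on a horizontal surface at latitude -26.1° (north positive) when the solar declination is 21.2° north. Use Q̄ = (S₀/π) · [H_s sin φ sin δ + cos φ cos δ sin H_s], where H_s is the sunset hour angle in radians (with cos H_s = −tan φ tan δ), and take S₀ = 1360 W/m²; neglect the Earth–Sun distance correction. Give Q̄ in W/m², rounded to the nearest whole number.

261 W/m²

cos H_s = −tan(-26.1°) · tan(21.2°) = 0.1900, so H_s = arccos(0.1900) = 79.05°. In radians, H_s = 1.3797.
H_s sin φ sin δ = 1.3797 × -0.4399 × 0.3616 = -0.2195.
cos φ cos δ sin H_s = 0.8980 × 0.9323 × 0.9818 = 0.8220.
Q̄ = (1360/π) × (-0.2195 + 0.8220) = 432.90 × 0.6025 = 260.82 W/m².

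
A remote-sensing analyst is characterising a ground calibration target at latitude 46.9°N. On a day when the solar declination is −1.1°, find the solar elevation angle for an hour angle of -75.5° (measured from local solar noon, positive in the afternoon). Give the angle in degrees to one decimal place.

cos θ_z = sin φ sin δ + cos φ cos δ cos H = (0.7302)(-0.0192) + (0.6833)(0.9998)(0.2504) = 0.1570.
θ_z = arccos(0.1570) = 80.97°, so the elevation is 90° − 80.97° = 9.03°.

9.0°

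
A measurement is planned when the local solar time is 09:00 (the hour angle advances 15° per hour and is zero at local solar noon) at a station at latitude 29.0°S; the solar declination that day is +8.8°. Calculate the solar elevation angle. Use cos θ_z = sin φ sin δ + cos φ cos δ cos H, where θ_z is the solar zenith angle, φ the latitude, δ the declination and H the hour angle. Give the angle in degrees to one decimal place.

Hour angle H = 15° × (9 − 12) = -45.00°.
With φ = -29.0°, δ = 8.8°, H = -45.00°: sin φ sin δ = -0.0742, cos φ cos δ cos H = 0.6112, so cos θ_z = 0.5370.
θ_z = arccos(0.5370) = 57.52°, so the elevation is 90° − 57.52° = 32.48°.

32.5°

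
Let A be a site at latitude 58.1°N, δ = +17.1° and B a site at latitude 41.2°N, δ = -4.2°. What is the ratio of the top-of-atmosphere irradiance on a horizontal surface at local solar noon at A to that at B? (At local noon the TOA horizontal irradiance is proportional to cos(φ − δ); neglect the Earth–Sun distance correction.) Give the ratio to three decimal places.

1.075

A: cos θ_z = cos(58.1° − (17.1°)) = 0.7547.
B: cos θ_z = cos(41.2° − (-4.2°)) = 0.7022.
Ratio A/B = 0.7547 / 0.7022 = 1.0748.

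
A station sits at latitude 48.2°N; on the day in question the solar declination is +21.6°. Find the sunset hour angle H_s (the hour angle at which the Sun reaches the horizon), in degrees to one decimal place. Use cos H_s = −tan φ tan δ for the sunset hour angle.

−tan φ tan δ = −(1.1184)(0.3959) = -0.4428; H_s = arccos(-0.4428) = 116.28°.

116.3°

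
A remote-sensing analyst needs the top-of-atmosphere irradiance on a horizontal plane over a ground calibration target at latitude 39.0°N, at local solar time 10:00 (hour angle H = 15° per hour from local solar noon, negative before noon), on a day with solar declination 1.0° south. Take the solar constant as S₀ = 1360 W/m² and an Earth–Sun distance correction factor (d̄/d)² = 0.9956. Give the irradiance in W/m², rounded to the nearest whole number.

896 W/m²

Hour angle H = 15° × (10 − 12) = -30.00°.
cos θ_z = sin φ sin δ + cos φ cos δ cos H = (0.6293)(-0.0175) + (0.7771)(0.9998)(0.8660) = 0.6618.
Top-of-atmosphere irradiance = S₀ (d̄/d)² cos θ_z = 1360 × 0.9956 × 0.6618 = 896.09 W/m².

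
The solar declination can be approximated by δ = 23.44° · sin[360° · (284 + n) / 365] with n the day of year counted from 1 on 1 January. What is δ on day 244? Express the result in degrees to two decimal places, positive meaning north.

+7.72°

360 × (284 + 244) / 365 = 520.767°; sin(520.767°) = 0.3294.
δ = 23.44 × 0.3294 = 7.721° ≈ +7.72°.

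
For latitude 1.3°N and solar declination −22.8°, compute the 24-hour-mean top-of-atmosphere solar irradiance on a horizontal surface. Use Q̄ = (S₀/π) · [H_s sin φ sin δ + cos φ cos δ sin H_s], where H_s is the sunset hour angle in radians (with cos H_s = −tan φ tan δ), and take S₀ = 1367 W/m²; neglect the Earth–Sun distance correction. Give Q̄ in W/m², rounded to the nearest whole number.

395 W/m²

−tan φ tan δ = −(0.0227)(-0.4204) = 0.0095; H_s = arccos(0.0095) = 89.46°. In radians, H_s = 1.5614.
H_s sin φ sin δ = 1.5614 × 0.0227 × -0.3875 = -0.0137.
cos φ cos δ sin H_s = 0.9997 × 0.9219 × 1.0000 = 0.9216.
Q̄ = (1367/π) × (-0.0137 + 0.9216) = 435.13 × 0.9079 = 395.05 W/m².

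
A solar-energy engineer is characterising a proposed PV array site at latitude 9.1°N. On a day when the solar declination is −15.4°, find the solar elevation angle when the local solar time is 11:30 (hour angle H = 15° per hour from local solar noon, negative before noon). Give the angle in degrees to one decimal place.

64.4°

Hour angle H = 15° × (11.5 − 12) = -7.50°.
cos θ_z = sin φ sin δ + cos φ cos δ cos H = (0.1582)(-0.2656) + (0.9874)(0.9641)(0.9914) = 0.9017.
θ_z = arccos(0.9017) = 25.62°, so the elevation is 90° − 25.62° = 64.38°.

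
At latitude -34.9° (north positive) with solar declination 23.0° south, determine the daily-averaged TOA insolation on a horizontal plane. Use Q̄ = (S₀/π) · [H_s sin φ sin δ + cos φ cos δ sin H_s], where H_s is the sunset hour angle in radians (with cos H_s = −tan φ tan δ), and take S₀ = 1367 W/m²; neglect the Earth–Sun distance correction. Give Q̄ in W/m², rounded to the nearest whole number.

496 W/m²

The sunset hour angle satisfies cos H_s = −tan φ tan δ = -0.2961, giving H_s = 107.22°. In radians, H_s = 1.8713.
H_s sin φ sin δ = 1.8713 × -0.5721 × -0.3907 = 0.4183.
cos φ cos δ sin H_s = 0.8202 × 0.9205 × 0.9552 = 0.7212.
Q̄ = (1367/π) × (0.4183 + 0.7212) = 435.13 × 1.1395 = 495.83 W/m².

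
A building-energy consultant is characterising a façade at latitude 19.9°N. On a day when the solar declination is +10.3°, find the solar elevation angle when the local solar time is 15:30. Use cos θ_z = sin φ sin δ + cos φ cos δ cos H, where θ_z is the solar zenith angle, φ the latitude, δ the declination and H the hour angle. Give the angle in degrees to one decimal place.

Hour angle H = 15° × (15.5 − 12) = 52.50°.
cos θ_z = sin(19.9°) sin(10.3°) + cos(19.9°) cos(10.3°) cos(52.50°) = 0.0609 + 0.5632 = 0.6241.
θ_z = arccos(0.6241) = 51.38°, so the elevation is 90° − 51.38° = 38.62°.

38.6°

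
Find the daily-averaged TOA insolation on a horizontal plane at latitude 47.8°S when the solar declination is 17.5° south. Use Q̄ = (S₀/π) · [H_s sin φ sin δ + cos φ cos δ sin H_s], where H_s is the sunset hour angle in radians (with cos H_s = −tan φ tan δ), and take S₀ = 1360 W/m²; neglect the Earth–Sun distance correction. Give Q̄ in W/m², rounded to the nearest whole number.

The sunset hour angle satisfies cos H_s = −tan φ tan δ = -0.3477, giving H_s = 110.35°. In radians, H_s = 1.9260.
H_s sin φ sin δ = 1.9260 × -0.7408 × -0.3007 = 0.4290.
cos φ cos δ sin H_s = 0.6717 × 0.9537 × 0.9376 = 0.6006.
Q̄ = (1360/π) × (0.4290 + 0.6006) = 432.90 × 1.0296 = 445.71 W/m².

446 W/m²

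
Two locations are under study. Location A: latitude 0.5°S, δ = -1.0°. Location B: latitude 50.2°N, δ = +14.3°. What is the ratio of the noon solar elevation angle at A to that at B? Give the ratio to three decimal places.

1.654

A: 90° − |-0.5 − (-1.0)| = 89.50°.
B: 90° − |50.2 − (14.3)| = 54.10°.
Ratio A/B = 89.5000 / 54.1000 = 1.6543.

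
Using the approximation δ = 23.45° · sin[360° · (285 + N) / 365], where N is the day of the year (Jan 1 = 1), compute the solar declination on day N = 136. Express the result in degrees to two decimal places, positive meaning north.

+19.26°

360 × (285 + 136) / 365 = 415.233°; sin(415.233°) = 0.8215.
δ = 23.45 × 0.8215 = 19.264° ≈ +19.26°.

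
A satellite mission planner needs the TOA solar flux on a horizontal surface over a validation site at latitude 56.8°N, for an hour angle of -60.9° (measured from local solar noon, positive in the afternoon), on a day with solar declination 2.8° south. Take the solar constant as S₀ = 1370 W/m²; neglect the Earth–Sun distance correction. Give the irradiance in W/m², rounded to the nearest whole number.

308 W/m²

cos θ_z = sin φ sin δ + cos φ cos δ cos H = (0.8368)(-0.0488) + (0.5476)(0.9988)(0.4863) = 0.2251.
Top-of-atmosphere irradiance = S₀ cos θ_z = 1370 × 0.2251 = 308.39 W/m².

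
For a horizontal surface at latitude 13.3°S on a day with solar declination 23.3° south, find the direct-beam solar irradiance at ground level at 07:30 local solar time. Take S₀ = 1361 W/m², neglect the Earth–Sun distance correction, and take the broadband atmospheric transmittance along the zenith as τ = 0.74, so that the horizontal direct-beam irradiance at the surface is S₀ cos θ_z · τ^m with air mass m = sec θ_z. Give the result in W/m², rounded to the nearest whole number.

294 W/m²

Hour angle H = 15° × (7.5 − 12) = -67.50°.
cos θ_z = sin(-13.3°) sin(-23.3°) + cos(-13.3°) cos(-23.3°) cos(-67.50°) = 0.0910 + 0.3420 = 0.4330.
Air mass m = 1/cos θ_z = 1/0.4330 = 2.309; τ^m = 0.74^2.309 = 0.4989.
Surface direct beam = 1361 × 0.4330 × 0.4989 = 294.01 W/m².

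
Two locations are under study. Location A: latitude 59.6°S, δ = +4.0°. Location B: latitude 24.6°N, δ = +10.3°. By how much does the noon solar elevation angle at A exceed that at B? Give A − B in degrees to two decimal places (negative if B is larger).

-49.30°

A: 90° − |-59.6 − (4.0)| = 26.40°.
B: 90° − |24.6 − (10.3)| = 75.70°.
A − B = 26.40 − 75.70 = -49.30°.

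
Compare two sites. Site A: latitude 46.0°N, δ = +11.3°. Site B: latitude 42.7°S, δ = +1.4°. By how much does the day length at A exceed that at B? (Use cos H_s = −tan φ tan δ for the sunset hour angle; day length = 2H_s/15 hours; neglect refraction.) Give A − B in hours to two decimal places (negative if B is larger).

A: H_s = arccos(−tan 46.0° · tan 11.3°) = 101.94°, so 2H_s/15 = 13.5920 h.
B: H_s = arccos(−tan -42.7° · tan 1.4°) = 88.71°, so 2H_s/15 = 11.8280 h.
A − B = 13.5920 − 11.8280 = 1.7640 h.

+1.76 h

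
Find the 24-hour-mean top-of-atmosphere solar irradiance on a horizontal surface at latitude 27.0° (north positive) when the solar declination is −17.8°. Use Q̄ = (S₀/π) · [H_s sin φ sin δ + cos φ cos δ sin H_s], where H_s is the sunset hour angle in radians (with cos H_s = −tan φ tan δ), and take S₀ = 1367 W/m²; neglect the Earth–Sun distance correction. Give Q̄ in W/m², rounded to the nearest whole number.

−tan φ tan δ = −(0.5095)(-0.3211) = 0.1636; H_s = arccos(0.1636) = 80.58°. In radians, H_s = 1.4064.
H_s sin φ sin δ = 1.4064 × 0.4540 × -0.3057 = -0.1952.
cos φ cos δ sin H_s = 0.8910 × 0.9521 × 0.9865 = 0.8369.
Q̄ = (1367/π) × (-0.1952 + 0.8369) = 435.13 × 0.6417 = 279.22 W/m².

279 W/m²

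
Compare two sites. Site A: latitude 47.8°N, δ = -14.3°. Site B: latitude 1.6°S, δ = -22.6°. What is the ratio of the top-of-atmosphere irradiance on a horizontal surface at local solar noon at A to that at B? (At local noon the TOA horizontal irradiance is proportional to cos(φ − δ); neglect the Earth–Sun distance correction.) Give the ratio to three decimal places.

A: cos θ_z = cos(47.8° − (-14.3°)) = 0.4679.
B: cos θ_z = cos(-1.6° − (-22.6°)) = 0.9336.
Ratio A/B = 0.4679 / 0.9336 = 0.5012.

0.501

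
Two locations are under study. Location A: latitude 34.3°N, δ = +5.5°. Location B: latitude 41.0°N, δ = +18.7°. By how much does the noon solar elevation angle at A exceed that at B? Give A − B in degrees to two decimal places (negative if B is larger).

A: 90° − |34.3 − (5.5)| = 61.20°.
B: 90° − |41.0 − (18.7)| = 67.70°.
A − B = 61.20 − 67.70 = -6.50°.

-6.50°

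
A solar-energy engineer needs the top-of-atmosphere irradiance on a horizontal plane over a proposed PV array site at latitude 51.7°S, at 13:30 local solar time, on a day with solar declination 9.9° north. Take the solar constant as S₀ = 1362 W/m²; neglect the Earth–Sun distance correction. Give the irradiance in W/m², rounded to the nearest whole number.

Hour angle H = 15° × (13.5 − 12) = 22.50°.
With φ = -51.7°, δ = 9.9°, H = 22.50°: sin φ sin δ = -0.1349, cos φ cos δ cos H = 0.5641, so cos θ_z = 0.4292.
Top-of-atmosphere irradiance = S₀ cos θ_z = 1362 × 0.4292 = 584.57 W/m².

585 W/m²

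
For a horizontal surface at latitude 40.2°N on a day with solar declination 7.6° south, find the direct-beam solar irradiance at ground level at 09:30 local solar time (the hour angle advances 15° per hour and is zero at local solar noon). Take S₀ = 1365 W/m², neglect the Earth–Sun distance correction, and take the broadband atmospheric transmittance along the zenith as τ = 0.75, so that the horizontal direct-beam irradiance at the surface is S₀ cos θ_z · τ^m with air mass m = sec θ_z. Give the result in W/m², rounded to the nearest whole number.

402 W/m²

Hour angle H = 15° × (9.5 − 12) = -37.50°.
With φ = 40.2°, δ = -7.6°, H = -37.50°: sin φ sin δ = -0.0854, cos φ cos δ cos H = 0.6006, so cos θ_z = 0.5152.
Air mass m = 1/cos θ_z = 1/0.5152 = 1.941; τ^m = 0.75^1.941 = 0.5721.
Surface direct beam = 1365 × 0.5152 × 0.5721 = 402.33 W/m².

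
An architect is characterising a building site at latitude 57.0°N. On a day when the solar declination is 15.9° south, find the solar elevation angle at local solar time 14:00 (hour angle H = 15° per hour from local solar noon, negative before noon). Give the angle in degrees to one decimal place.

12.9°

Hour angle H = 15° × (14 − 12) = 30.00°.
cos θ_z = sin φ sin δ + cos φ cos δ cos H = (0.8387)(-0.2740) + (0.5446)(0.9617)(0.8660) = 0.2238.
θ_z = arccos(0.2238) = 77.07°, so the elevation is 90° − 77.07° = 12.93°.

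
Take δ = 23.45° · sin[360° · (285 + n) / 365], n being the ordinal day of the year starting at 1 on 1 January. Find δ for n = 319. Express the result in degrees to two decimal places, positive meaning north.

-19.38°

360 × (285 + 319) / 365 = 595.726°; sin(595.726°) = -0.8264.
δ = 23.45 × -0.8264 = -19.379° ≈ -19.38°.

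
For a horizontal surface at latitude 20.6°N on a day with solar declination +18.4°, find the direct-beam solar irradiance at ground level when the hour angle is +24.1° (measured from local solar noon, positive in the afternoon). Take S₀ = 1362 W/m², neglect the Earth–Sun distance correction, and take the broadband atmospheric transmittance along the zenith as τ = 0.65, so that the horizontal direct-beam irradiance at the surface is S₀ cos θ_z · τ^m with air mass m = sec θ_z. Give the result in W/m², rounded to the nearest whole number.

With φ = 20.6°, δ = 18.4°, H = 24.10°: sin φ sin δ = 0.1111, cos φ cos δ cos H = 0.8108, so cos θ_z = 0.9219.
Air mass m = 1/cos θ_z = 1/0.9219 = 1.085; τ^m = 0.65^1.085 = 0.6266.
Surface direct beam = 1362 × 0.9219 × 0.6266 = 786.78 W/m².

787 W/m²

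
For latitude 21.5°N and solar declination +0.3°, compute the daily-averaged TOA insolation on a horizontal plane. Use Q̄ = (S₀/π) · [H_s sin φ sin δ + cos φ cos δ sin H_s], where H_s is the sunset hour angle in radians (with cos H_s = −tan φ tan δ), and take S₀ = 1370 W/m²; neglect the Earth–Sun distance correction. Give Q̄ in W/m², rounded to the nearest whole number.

cos H_s = −tan(21.5°) · tan(0.3°) = -0.0021, so H_s = arccos(-0.0021) = 90.12°. In radians, H_s = 1.5729.
H_s sin φ sin δ = 1.5729 × 0.3665 × 0.0052 = 0.0030.
cos φ cos δ sin H_s = 0.9304 × 1.0000 × 1.0000 = 0.9304.
Q̄ = (1370/π) × (0.0030 + 0.9304) = 436.08 × 0.9334 = 407.04 W/m².

407 W/m²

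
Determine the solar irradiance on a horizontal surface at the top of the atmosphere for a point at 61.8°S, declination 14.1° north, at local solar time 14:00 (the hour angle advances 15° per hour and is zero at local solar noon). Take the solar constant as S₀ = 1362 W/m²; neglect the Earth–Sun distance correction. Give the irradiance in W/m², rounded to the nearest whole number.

248 W/m²

Hour angle H = 15° × (14 − 12) = 30.00°.
cos θ_z = sin φ sin δ + cos φ cos δ cos H = (-0.8813)(0.2436) + (0.4726)(0.9699)(0.8660) = 0.1823.
Top-of-atmosphere irradiance = S₀ cos θ_z = 1362 × 0.1823 = 248.29 W/m².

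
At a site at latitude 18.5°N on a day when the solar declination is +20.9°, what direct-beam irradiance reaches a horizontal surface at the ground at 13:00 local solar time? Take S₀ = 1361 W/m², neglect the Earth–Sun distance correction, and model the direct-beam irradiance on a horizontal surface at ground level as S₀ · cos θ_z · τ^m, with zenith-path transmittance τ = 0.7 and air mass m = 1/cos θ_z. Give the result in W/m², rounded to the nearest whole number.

Hour angle H = 15° × (13 − 12) = 15.00°.
cos θ_z = sin(18.5°) sin(20.9°) + cos(18.5°) cos(20.9°) cos(15.00°) = 0.1132 + 0.8557 = 0.9689.
Air mass m = 1/cos θ_z = 1/0.9689 = 1.032; τ^m = 0.7^1.032 = 0.6921.
Surface direct beam = 1361 × 0.9689 × 0.6921 = 912.65 W/m².

913 W/m²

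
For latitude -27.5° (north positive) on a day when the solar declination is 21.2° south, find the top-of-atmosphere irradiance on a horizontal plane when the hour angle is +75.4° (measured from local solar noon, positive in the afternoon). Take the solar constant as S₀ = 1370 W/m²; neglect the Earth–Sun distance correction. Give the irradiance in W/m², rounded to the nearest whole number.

514 W/m²

cos θ_z = sin(-27.5°) sin(-21.2°) + cos(-27.5°) cos(-21.2°) cos(75.40°) = 0.1670 + 0.2085 = 0.3755.
Top-of-atmosphere irradiance = S₀ cos θ_z = 1370 × 0.3755 = 514.43 W/m².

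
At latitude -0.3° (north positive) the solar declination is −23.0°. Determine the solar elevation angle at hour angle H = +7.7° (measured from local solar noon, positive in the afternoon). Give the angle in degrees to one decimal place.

66.1°

cos θ_z = sin(-0.3°) sin(-23.0°) + cos(-0.3°) cos(-23.0°) cos(7.70°) = 0.0020 + 0.9122 = 0.9142.
θ_z = arccos(0.9142) = 23.91°, so the elevation is 90° − 23.91° = 66.09°.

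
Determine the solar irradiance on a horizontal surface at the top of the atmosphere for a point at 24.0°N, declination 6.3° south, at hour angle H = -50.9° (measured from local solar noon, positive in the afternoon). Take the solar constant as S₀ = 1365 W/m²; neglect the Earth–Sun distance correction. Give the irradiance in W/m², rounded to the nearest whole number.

With φ = 24.0°, δ = -6.3°, H = -50.90°: sin φ sin δ = -0.0446, cos φ cos δ cos H = 0.5727, so cos θ_z = 0.5281.
Top-of-atmosphere irradiance = S₀ cos θ_z = 1365 × 0.5281 = 720.86 W/m².

721 W/m²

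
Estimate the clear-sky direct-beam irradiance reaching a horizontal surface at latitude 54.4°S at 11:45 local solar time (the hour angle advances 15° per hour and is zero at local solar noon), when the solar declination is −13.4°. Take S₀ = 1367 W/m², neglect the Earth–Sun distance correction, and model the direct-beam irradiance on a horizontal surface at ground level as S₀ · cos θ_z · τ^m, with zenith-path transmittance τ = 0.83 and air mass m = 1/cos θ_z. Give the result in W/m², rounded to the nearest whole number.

804 W/m²

Hour angle H = 15° × (11.75 − 12) = -3.75°.
With φ = -54.4°, δ = -13.4°, H = -3.75°: sin φ sin δ = 0.1884, cos φ cos δ cos H = 0.5651, so cos θ_z = 0.7535.
Air mass m = 1/cos θ_z = 1/0.7535 = 1.327; τ^m = 0.83^1.327 = 0.7809.
Surface direct beam = 1367 × 0.7535 × 0.7809 = 804.35 W/m².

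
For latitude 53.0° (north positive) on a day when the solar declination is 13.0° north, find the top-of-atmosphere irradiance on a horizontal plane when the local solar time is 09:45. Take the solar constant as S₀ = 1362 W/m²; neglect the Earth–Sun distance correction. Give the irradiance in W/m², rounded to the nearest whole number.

Hour angle H = 15° × (9.75 − 12) = -33.75°.
cos θ_z = sin φ sin δ + cos φ cos δ cos H = (0.7986)(0.2250) + (0.6018)(0.9744)(0.8315) = 0.6673.
Top-of-atmosphere irradiance = S₀ cos θ_z = 1362 × 0.6673 = 908.86 W/m².

909 W/m²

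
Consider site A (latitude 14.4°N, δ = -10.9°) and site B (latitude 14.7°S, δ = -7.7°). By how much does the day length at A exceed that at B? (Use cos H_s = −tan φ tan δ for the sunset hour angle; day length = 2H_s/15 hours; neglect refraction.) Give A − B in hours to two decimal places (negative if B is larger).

-0.65 h

A: H_s = arccos(−tan 14.4° · tan -10.9°) = 87.17°, so 2H_s/15 = 11.6227 h.
B: H_s = arccos(−tan -14.7° · tan -7.7°) = 92.03°, so 2H_s/15 = 12.2707 h.
A − B = 11.6227 − 12.2707 = -0.6480 h.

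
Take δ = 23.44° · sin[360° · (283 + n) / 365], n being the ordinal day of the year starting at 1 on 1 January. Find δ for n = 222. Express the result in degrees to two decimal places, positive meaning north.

360 × (283 + 222) / 365 = 498.082°; sin(498.082°) = 0.6681.
δ = 23.44 × 0.6681 = 15.660° ≈ +15.66°.

+15.66°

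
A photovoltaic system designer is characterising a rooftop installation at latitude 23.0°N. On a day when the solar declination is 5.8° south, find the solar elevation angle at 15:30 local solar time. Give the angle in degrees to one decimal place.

31.2°

Hour angle H = 15° × (15.5 − 12) = 52.50°.
cos θ_z = sin(23.0°) sin(-5.8°) + cos(23.0°) cos(-5.8°) cos(52.50°) = -0.0395 + 0.5575 = 0.5180.
θ_z = arccos(0.5180) = 58.80°, so the elevation is 90° − 58.80° = 31.20°.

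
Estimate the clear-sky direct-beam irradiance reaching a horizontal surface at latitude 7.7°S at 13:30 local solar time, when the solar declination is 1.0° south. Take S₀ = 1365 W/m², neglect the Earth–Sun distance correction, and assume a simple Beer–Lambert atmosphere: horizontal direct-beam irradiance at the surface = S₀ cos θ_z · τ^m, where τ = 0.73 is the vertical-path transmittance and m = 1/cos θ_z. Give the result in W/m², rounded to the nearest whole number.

Hour angle H = 15° × (13.5 − 12) = 22.50°.
cos θ_z = sin φ sin δ + cos φ cos δ cos H = (-0.1340)(-0.0175) + (0.9910)(0.9998)(0.9239) = 0.9177.
Air mass m = 1/cos θ_z = 1/0.9177 = 1.090; τ^m = 0.73^1.090 = 0.7096.
Surface direct beam = 1365 × 0.9177 × 0.7096 = 888.89 W/m².

889 W/m²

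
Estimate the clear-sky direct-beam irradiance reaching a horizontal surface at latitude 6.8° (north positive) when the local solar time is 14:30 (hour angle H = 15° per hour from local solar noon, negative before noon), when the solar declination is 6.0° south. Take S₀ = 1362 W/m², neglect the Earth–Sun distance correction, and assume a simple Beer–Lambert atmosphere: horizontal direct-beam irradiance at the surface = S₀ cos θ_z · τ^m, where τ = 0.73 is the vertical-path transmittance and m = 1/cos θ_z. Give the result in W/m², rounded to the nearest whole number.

698 W/m²

Hour angle H = 15° × (14.5 − 12) = 37.50°.
cos θ_z = sin φ sin δ + cos φ cos δ cos H = (0.1184)(-0.1045) + (0.9930)(0.9945)(0.7934) = 0.7711.
Air mass m = 1/cos θ_z = 1/0.7711 = 1.297; τ^m = 0.73^1.297 = 0.6649.
Surface direct beam = 1362 × 0.7711 × 0.6649 = 698.30 W/m².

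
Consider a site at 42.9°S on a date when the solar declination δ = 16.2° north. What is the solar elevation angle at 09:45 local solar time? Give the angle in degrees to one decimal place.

Hour angle H = 15° × (9.75 − 12) = -33.75°.
cos θ_z = sin φ sin δ + cos φ cos δ cos H = (-0.6807)(0.2790) + (0.7325)(0.9603)(0.8315) = 0.3950.
θ_z = arccos(0.3950) = 66.73°, so the elevation is 90° − 66.73° = 23.27°.

23.3°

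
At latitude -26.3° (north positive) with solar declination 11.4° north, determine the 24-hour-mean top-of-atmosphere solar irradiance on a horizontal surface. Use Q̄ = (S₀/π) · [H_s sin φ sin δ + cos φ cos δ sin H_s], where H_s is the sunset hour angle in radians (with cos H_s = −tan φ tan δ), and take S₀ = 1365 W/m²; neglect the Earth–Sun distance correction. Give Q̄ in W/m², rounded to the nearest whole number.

324 W/m²

The sunset hour angle satisfies cos H_s = −tan φ tan δ = 0.0997, giving H_s = 84.28°. In radians, H_s = 1.4710.
H_s sin φ sin δ = 1.4710 × -0.4431 × 0.1977 = -0.1289.
cos φ cos δ sin H_s = 0.8965 × 0.9803 × 0.9950 = 0.8744.
Q̄ = (1365/π) × (-0.1289 + 0.8744) = 434.49 × 0.7455 = 323.91 W/m².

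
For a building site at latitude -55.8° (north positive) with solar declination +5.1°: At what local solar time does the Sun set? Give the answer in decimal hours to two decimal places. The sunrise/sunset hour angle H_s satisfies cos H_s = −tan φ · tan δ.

17.50 h

cos H_s = −tan(-55.8°) · tan(5.1°) = 0.1313, so H_s = arccos(0.1313) = 82.46°.
Sunset is at 12 + H_s/15 = 12 + 5.497 = 17.497 h local solar time.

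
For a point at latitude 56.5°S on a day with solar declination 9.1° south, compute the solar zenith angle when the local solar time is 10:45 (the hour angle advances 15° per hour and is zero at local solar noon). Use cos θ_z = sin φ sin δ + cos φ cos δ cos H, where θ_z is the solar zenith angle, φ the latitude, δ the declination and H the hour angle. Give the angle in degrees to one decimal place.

Hour angle H = 15° × (10.75 − 12) = -18.75°.
cos θ_z = sin(-56.5°) sin(-9.1°) + cos(-56.5°) cos(-9.1°) cos(-18.75°) = 0.1319 + 0.5161 = 0.6480.
θ_z = arccos(0.6480) = 49.61°.

49.6°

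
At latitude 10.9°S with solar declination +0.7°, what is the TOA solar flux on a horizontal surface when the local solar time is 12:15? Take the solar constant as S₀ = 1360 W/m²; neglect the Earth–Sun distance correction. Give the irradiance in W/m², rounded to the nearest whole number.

1329 W/m²

Hour angle H = 15° × (12.25 − 12) = 3.75°.
With φ = -10.9°, δ = 0.7°, H = 3.75°: sin φ sin δ = -0.0023, cos φ cos δ cos H = 0.9798, so cos θ_z = 0.9775.
Top-of-atmosphere irradiance = S₀ cos θ_z = 1360 × 0.9775 = 1329.40 W/m².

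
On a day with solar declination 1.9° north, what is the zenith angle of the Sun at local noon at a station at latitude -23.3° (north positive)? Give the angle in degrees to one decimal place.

25.2°

At local solar noon the hour angle is zero, so the zenith angle is |φ − δ| = |-23.3° − (1.9°)| = 25.2°.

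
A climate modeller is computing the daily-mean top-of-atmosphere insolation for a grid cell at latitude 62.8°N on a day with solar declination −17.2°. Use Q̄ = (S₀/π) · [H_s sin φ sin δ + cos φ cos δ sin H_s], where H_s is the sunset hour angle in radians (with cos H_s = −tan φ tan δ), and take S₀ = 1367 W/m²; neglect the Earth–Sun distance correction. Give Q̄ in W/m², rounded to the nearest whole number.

46 W/m²

−tan φ tan δ = −(1.9458)(-0.3096) = 0.6024; H_s = arccos(0.6024) = 52.96°. In radians, H_s = 0.9243.
H_s sin φ sin δ = 0.9243 × 0.8894 × -0.2957 = -0.2431.
cos φ cos δ sin H_s = 0.4571 × 0.9553 × 0.7982 = 0.3485.
Q̄ = (1367/π) × (-0.2431 + 0.3485) = 435.13 × 0.1054 = 45.86 W/m².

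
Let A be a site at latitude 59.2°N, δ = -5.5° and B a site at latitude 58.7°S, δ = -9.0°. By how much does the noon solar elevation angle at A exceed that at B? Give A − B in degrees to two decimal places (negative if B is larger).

-15.00°

A: 90° − |59.2 − (-5.5)| = 25.30°.
B: 90° − |-58.7 − (-9.0)| = 40.30°.
A − B = 25.30 − 40.30 = -15.00°.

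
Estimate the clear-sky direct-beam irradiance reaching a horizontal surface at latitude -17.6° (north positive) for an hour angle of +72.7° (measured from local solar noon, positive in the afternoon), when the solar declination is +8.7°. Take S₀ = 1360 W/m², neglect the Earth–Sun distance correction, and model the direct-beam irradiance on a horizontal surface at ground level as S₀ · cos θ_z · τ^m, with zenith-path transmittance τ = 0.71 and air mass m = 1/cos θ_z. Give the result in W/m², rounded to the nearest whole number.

cos θ_z = sin φ sin δ + cos φ cos δ cos H = (-0.3024)(0.1513) + (0.9532)(0.9885)(0.2974) = 0.2345.
Air mass m = 1/cos θ_z = 1/0.2345 = 4.264; τ^m = 0.71^4.264 = 0.2321.
Surface direct beam = 1360 × 0.2345 × 0.2321 = 74.02 W/m².

74 W/m²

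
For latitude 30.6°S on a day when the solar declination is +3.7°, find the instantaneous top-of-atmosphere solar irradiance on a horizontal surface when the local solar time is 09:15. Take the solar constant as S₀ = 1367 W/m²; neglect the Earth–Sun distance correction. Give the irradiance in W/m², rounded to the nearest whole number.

838 W/m²

Hour angle H = 15° × (9.25 − 12) = -41.25°.
cos θ_z = sin φ sin δ + cos φ cos δ cos H = (-0.5090)(0.0645) + (0.8607)(0.9979)(0.7518) = 0.6129.
Top-of-atmosphere irradiance = S₀ cos θ_z = 1367 × 0.6129 = 837.83 W/m².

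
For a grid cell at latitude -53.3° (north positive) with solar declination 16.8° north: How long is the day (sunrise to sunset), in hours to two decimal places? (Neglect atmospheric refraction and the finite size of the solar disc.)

8.81 hours

The sunset hour angle satisfies cos H_s = −tan φ tan δ = 0.4051, giving H_s = 66.10°.
Day length = 2 H_s / 15° h⁻¹ = 132.20° / 15 = 8.813 h.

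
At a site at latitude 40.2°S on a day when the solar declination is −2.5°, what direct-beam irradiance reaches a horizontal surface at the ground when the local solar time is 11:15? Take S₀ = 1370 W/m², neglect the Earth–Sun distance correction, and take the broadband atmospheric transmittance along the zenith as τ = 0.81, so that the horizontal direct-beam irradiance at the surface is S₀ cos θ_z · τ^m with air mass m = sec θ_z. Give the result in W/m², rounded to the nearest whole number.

Hour angle H = 15° × (11.25 − 12) = -11.25°.
cos θ_z = sin φ sin δ + cos φ cos δ cos H = (-0.6455)(-0.0436) + (0.7638)(0.9990)(0.9808) = 0.7765.
Air mass m = 1/cos θ_z = 1/0.7765 = 1.288; τ^m = 0.81^1.288 = 0.7623.
Surface direct beam = 1370 × 0.7765 × 0.7623 = 810.94 W/m².

811 W/m²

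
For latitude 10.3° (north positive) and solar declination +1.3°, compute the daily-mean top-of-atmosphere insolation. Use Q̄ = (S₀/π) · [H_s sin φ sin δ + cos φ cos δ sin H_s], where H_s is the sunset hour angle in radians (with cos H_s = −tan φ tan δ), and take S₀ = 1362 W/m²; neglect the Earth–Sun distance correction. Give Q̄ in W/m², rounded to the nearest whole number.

The sunset hour angle satisfies cos H_s = −tan φ tan δ = -0.0041, giving H_s = 90.23°. In radians, H_s = 1.5748.
H_s sin φ sin δ = 1.5748 × 0.1788 × 0.0227 = 0.0064.
cos φ cos δ sin H_s = 0.9839 × 0.9997 × 1.0000 = 0.9836.
Q̄ = (1362/π) × (0.0064 + 0.9836) = 433.54 × 0.9900 = 429.20 W/m².

429 W/m²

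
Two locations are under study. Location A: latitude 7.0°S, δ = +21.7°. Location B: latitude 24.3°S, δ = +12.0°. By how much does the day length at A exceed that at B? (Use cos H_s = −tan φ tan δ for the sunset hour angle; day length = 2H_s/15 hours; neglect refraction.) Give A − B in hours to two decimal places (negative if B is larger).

A: H_s = arccos(−tan -7.0° · tan 21.7°) = 87.20°, so 2H_s/15 = 11.6267 h.
B: H_s = arccos(−tan -24.3° · tan 12.0°) = 84.49°, so 2H_s/15 = 11.2653 h.
A − B = 11.6267 − 11.2653 = 0.3614 h.

+0.36 h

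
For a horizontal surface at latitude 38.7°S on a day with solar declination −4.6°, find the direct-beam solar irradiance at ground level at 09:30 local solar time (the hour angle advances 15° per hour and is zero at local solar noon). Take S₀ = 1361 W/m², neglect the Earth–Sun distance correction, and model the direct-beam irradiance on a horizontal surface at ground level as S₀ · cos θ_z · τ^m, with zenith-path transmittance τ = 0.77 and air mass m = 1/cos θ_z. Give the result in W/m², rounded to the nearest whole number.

614 W/m²

Hour angle H = 15° × (9.5 − 12) = -37.50°.
cos θ_z = sin φ sin δ + cos φ cos δ cos H = (-0.6252)(-0.0802) + (0.7804)(0.9968)(0.7934) = 0.6673.
Air mass m = 1/cos θ_z = 1/0.6673 = 1.499; τ^m = 0.77^1.499 = 0.6758.
Surface direct beam = 1361 × 0.6673 × 0.6758 = 613.76 W/m².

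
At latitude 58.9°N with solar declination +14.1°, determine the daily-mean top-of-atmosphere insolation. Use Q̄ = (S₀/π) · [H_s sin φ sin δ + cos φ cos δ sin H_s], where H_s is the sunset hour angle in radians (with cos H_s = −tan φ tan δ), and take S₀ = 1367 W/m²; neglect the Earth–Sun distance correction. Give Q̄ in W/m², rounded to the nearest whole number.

380 W/m²

The sunset hour angle satisfies cos H_s = −tan φ tan δ = -0.4164, giving H_s = 114.61°. In radians, H_s = 2.0003.
H_s sin φ sin δ = 2.0003 × 0.8563 × 0.2436 = 0.4173.
cos φ cos δ sin H_s = 0.5165 × 0.9699 × 0.9092 = 0.4555.
Q̄ = (1367/π) × (0.4173 + 0.4555) = 435.13 × 0.8728 = 379.78 W/m².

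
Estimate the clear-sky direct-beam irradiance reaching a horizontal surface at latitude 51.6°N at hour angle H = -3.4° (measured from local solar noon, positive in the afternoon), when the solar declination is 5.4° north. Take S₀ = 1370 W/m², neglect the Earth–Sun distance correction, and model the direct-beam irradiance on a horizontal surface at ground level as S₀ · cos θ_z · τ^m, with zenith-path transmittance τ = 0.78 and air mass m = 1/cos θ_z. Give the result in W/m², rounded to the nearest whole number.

661 W/m²

cos θ_z = sin φ sin δ + cos φ cos δ cos H = (0.7837)(0.0941) + (0.6211)(0.9956)(0.9982) = 0.6910.
Air mass m = 1/cos θ_z = 1/0.6910 = 1.447; τ^m = 0.78^1.447 = 0.6980.
Surface direct beam = 1370 × 0.6910 × 0.6980 = 660.78 W/m².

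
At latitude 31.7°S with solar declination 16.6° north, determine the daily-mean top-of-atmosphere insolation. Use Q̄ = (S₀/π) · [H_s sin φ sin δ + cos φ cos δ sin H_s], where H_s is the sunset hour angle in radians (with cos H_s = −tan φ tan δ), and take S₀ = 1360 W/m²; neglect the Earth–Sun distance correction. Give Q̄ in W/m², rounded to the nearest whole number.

257 W/m²

−tan φ tan δ = −(-0.6176)(0.2981) = 0.1841; H_s = arccos(0.1841) = 79.39°. In radians, H_s = 1.3856.
H_s sin φ sin δ = 1.3856 × -0.5255 × 0.2857 = -0.2080.
cos φ cos δ sin H_s = 0.8508 × 0.9583 × 0.9829 = 0.8014.
Q̄ = (1360/π) × (-0.2080 + 0.8014) = 432.90 × 0.5934 = 256.88 W/m².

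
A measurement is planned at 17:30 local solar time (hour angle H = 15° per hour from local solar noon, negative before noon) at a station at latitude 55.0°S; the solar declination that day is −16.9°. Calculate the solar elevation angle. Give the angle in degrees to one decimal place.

Hour angle H = 15° × (17.5 − 12) = 82.50°.
cos θ_z = sin(-55.0°) sin(-16.9°) + cos(-55.0°) cos(-16.9°) cos(82.50°) = 0.2381 + 0.0716 = 0.3097.
θ_z = arccos(0.3097) = 71.96°, so the elevation is 90° − 71.96° = 18.04°.

18.0°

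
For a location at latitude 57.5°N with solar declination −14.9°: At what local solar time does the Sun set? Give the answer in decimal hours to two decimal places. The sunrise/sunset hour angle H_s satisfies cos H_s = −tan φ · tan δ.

16.35 h

cos H_s = −tan(57.5°) · tan(-14.9°) = 0.4177, so H_s = arccos(0.4177) = 65.31°.
Sunset is at 12 + H_s/15 = 12 + 4.354 = 16.354 h local solar time.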